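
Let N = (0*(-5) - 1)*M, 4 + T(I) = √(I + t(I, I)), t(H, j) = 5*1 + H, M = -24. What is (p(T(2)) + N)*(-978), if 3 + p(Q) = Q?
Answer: -19560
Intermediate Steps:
t(H, j) = 5 + H
T(I) = -4 + √(5 + 2*I) (T(I) = -4 + √(I + (5 + I)) = -4 + √(5 + 2*I))
p(Q) = -3 + Q
N = 24 (N = (0*(-5) - 1)*(-24) = (0 - 1)*(-24) = -1*(-24) = 24)
(p(T(2)) + N)*(-978) = ((-3 + (-4 + √(5 + 2*2))) + 24)*(-978) = ((-3 + (-4 + √(5 + 4))) + 24)*(-978) = ((-3 + (-4 + √9)) + 24)*(-978) = ((-3 + (-4 + 3)) + 24)*(-978) = ((-3 - 1) + 24)*(-978) = (-4 + 24)*(-978) = 20*(-978) = -19560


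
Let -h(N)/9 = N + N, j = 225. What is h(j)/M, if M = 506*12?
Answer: -675/1012 ≈ -0.66700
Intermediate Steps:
M = 6072
h(N) = -18*N (h(N) = -9*(N + N) = -18*N)
h(j)/M = -18*225/6072 = -4050*1/6072 = -675/1012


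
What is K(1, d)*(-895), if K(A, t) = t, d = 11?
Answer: -9845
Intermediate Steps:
K(1, d)*(-895) = 11*(-895) = -9845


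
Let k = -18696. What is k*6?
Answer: -112176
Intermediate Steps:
k*6 = -18696*6 = -112176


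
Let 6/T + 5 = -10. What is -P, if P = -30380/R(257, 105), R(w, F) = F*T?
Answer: -2170/3 ≈ -723.33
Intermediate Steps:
T = -⅖ (T = 6/(-5 - 10) = 6/(-15) = 6*(-1/15) = -⅖ ≈ -0.40000)
R(w, F) = -2*F/5 (R(w, F) = F*(-⅖) = -2*F/5)
P = 2170/3 (P = -30380/((-⅖*105)) = -30380/(-42) = -30380*(-1/42) = 2170/3 ≈ 723.33)
-P = -1*2170/3 = -2170/3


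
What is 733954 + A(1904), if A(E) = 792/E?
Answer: 174681151/238 ≈ 7.3395e+5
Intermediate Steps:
733954 + A(1904) = 733954 + 792/1904 = 733954 + 792*(1/1904) = 733954 + 99/238 = 174681151/238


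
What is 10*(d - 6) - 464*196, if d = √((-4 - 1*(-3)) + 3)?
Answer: -91004 + 10*√2 ≈ -90990.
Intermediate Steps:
d = √2 (d = √((-4 + 3) + 3) = √(-1 + 3) = √2 ≈ 1.4142)
10*(d - 6) - 464*196 = 10*(√2 - 6) - 464*196 = 10*(-6 + √2) - 90944 = (-60 + 10*√2) - 90944 = -91004 + 10*√2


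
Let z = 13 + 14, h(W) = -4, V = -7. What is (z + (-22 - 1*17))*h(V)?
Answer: 48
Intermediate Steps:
z = 27
(z + (-22 - 1*17))*h(V) = (27 + (-22 - 1*17))*(-4) = (27 + (-22 - 17))*(-4) = (27 - 39)*(-4) = -12*(-4) = 48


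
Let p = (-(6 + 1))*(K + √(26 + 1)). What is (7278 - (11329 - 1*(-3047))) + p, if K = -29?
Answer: -6895 - 21*√3 ≈ -6931.4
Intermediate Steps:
p = 203 - 21*√3 (p = (-(6 + 1))*(-29 + √(26 + 1)) = (-1*7)*(-29 + √27) = -7*(-29 + 3*√3) = 203 - 21*√3 ≈ 166.63)
(7278 - (11329 - 1*(-3047))) + p = (7278 - (11329 - 1*(-3047))) + (203 - 21*√3) = (7278 - (11329 + 3047)) + (203 - 21*√3) = (7278 - 1*14376) + (203 - 21*√3) = (7278 - 14376) + (203 - 21*√3) = -7098 + (203 - 21*√3) = -6895 - 21*√3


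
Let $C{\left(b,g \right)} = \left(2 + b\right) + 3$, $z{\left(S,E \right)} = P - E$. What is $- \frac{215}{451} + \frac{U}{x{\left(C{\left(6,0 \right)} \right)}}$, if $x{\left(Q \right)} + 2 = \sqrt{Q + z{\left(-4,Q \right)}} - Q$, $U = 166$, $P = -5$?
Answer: $- \frac{505334}{39237} - \frac{83 i \sqrt{5}}{87} \approx -12.879 - 2.1333 i$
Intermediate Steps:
$z{\left(S,E \right)} = -5 - E$
$C{\left(b,g \right)} = 5 + b$
$x{\left(Q \right)} = -2 - Q + i \sqrt{5}$ ($x{\left(Q \right)} = -2 - \left(Q - \sqrt{Q - \left(5 + Q\right)}\right) = -2 - \left(Q - i \sqrt{5}\right) = -2 - Q + i \sqrt{5}$)
$- \frac{215}{451} + \frac{U}{x{\left(C{\left(6,0 \right)} \right)}} = - \frac{215}{451} + \frac{166}{-2 - \left(5 + 6\right) + i \sqrt{5}} = \left(-215\right) \frac{1}{451} + \frac{166}{-2 - 11 + i \sqrt{5}} = - \frac{215}{451} + \frac{166}{-2 - 11 + i \sqrt{5}} = - \frac{215}{451} + \frac{166}{-13 + i \sqrt{5}}$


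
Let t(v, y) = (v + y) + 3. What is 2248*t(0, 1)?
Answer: 8992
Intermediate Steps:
t(v, y) = 3 + v + y
2248*t(0, 1) = 2248*(3 + 0 + 1) = 2248*4 = 8992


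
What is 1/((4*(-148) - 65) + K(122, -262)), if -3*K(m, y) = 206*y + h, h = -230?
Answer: 3/52231 ≈ 5.7437e-5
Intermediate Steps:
K(m, y) = 230/3 - 206*y/3 (K(m, y) = -(206*y - 230)/3 = -(-230 + 206*y)/3 = 230/3 - 206*y/3)
1/((4*(-148) - 65) + K(122, -262)) = 1/((4*(-148) - 65) + (230/3 - 206/3*(-262))) = 1/((-592 - 65) + (230/3 + 53972/3)) = 1/(-657 + 54202/3) = 1/(52231/3) = 3/52231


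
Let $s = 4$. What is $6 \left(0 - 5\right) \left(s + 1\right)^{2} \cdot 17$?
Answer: $-12750$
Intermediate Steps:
$6 \left(0 - 5\right) \left(s + 1\right)^{2} \cdot 17 = 6 \left(0 - 5\right) \left(4 + 1\right)^{2} \cdot 17 = 6 \left(-5\right) 5^{2} \cdot 17 = \left(-30\right) 25 \cdot 17 = \left(-750\right) 17 = -12750$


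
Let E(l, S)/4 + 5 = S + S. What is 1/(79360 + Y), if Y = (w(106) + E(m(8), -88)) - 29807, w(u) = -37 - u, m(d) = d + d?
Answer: 1/48686 ≈ 2.0540e-5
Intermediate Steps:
m(d) = 2*d
E(l, S) = -20 + 8*S (E(l, S) = -20 + 4*(S + S) = -20 + 4*(2*S) = -20 + 8*S)
Y = -30674 (Y = ((-37 - 1*106) + (-20 + 8*(-88))) - 29807 = ((-37 - 106) + (-20 - 704)) - 29807 = (-143 - 724) - 29807 = -867 - 29807 = -30674)
1/(79360 + Y) = 1/(79360 - 30674) = 1/48686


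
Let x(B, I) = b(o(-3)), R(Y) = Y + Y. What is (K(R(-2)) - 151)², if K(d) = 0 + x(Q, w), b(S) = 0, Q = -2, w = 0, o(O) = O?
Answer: 22801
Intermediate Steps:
R(Y) = 2*Y
x(B, I) = 0
K(d) = 0 (K(d) = 0 + 0 = 0)
(K(R(-2)) - 151)² = (0 - 151)² = (-151)² = 22801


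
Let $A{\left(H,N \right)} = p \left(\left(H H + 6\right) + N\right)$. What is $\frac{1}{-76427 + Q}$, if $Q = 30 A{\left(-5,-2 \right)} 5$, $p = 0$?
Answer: $- \frac{1}{76427} \approx -1.3084 \cdot 10^{-5}$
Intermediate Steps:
$A{\left(H,N \right)} = 0$ ($A{\left(H,N \right)} = 0 \left(\left(H H + 6\right) + N\right) = 0 \left(\left(H^{2} + 6\right) + N\right) = 0 \left(\left(6 + H^{2}\right) + N\right) = 0 \left(6 + N + H^{2}\right) = 0$)
$Q = 0$ ($Q = 30 \cdot 0 \cdot 5 = 0 \cdot 5 = 0$)
$\frac{1}{-76427 + Q} = \frac{1}{-76427 + 0} = \frac{1}{-76427} = - \frac{1}{76427}$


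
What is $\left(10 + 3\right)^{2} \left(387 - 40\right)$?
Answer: $58643$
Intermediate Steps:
$\left(10 + 3\right)^{2} \left(387 - 40\right) = 13^{2} \cdot 347 = 169 \cdot 347 = 58643$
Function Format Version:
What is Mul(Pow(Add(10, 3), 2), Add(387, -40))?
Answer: 58643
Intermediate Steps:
Mul(Pow(Add(10, 3), 2), Add(387, -40)) = Mul(Pow(13, 2), 347) = Mul(169, 347) = 58643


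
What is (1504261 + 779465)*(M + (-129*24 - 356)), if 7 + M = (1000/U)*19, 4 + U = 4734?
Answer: -3732081015282/473 ≈ -7.8902e+9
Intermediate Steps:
U = 4730 (U = -4 + 4734 = 4730)
M = -1411/473 (M = -7 + (1000/4730)*19 = -7 + (1000*(1/4730))*19 = -7 + (100/473)*19 = -7 + 1900/473 = -1411/473 ≈ -2.9831)
(1504261 + 779465)*(M + (-129*24 - 356)) = (1504261 + 779465)*(-1411/473 + (-129*24 - 356)) = 2283726*(-1411/473 + (-3096 - 356)) = 2283726*(-1411/473 - 3452) = 2283726*(-1634207/473) = -3732081015282/473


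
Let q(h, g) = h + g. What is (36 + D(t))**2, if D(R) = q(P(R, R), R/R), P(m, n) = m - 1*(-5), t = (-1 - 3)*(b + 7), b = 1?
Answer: 100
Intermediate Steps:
t = -32 (t = (-1 - 3)*(1 + 7) = -4*8 = -32)
P(m, n) = 5 + m (P(m, n) = m + 5 = 5 + m)
q(h, g) = g + h
D(R) = 6 + R (D(R) = R/R + (5 + R) = 1 + (5 + R) = 6 + R)
(36 + D(t))**2 = (36 + (6 - 32))**2 = (36 - 26)**2 = 10**2 = 100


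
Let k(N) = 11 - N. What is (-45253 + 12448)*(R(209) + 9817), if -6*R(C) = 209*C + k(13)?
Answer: -166463505/2 ≈ -8.3232e+7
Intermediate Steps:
R(C) = ⅓ - 209*C/6 (R(C) = -(209*C + (11 - 1*13))/6 = -(209*C + (11 - 13))/6 = -(209*C - 2)/6 = -(-2 + 209*C)/6 = ⅓ - 209*C/6)
(-45253 + 12448)*(R(209) + 9817) = (-45253 + 12448)*((⅓ - 209/6*209) + 9817) = -32805*((⅓ - 43681/6) + 9817) = -32805*(-43679/6 + 9817) = -32805*15223/6 = -166463505/2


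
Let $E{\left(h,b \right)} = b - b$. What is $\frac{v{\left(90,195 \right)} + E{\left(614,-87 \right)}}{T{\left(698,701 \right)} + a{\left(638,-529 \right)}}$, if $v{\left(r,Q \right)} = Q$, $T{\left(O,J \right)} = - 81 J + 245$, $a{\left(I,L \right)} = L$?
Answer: $- \frac{39}{11413} \approx -0.0034172$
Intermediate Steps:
$T{\left(O,J \right)} = 245 - 81 J$
$E{\left(h,b \right)} = 0$
$\frac{v{\left(90,195 \right)} + E{\left(614,-87 \right)}}{T{\left(698,701 \right)} + a{\left(638,-529 \right)}} = \frac{195 + 0}{\left(245 - 56781\right) - 529} = \frac{195}{\left(245 - 56781\right) - 529} = \frac{195}{-56536 - 529} = \frac{195}{-57065} = 195 \left(- \frac{1}{57065}\right) = - \frac{39}{11413}$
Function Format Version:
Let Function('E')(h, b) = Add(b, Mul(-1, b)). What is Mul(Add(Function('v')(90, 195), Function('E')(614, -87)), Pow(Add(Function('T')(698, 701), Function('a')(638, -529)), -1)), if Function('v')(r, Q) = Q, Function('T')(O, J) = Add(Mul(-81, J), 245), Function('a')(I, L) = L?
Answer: Rational(-39, 11413) ≈ -0.0034172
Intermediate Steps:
Function('T')(O, J) = Add(245, Mul(-81, J))
Function('E')(h, b) = 0
Mul(Add(Function('v')(90, 195), Function('E')(614, -87)), Pow(Add(Function('T')(698, 701), Function('a')(638, -529)), -1)) = Mul(Add(195, 0), Pow(Add(Add(245, Mul(-81, 701)), -529), -1)) = Mul(195, Pow(Add(Add(245, -56781), -529), -1)) = Mul(195, Pow(Add(-56536, -529), -1)) = Mul(195, Pow(-57065, -1)) = Mul(195, Rational(-1, 57065)) = Rational(-39, 11413)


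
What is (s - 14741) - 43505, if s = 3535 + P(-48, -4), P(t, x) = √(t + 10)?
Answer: -54711 + I*√38 ≈ -54711.0 + 6.1644*I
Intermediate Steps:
P(t, x) = √(10 + t)
s = 3535 + I*√38 (s = 3535 + √(10 - 48) = 3535 + √(-38) = 3535 + I*√38 ≈ 3535.0 + 6.1644*I)
(s - 14741) - 43505 = ((3535 + I*√38) - 14741) - 43505 = (-11206 + I*√38) - 43505 = -54711 + I*√38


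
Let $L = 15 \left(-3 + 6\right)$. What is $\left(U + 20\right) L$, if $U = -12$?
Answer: $360$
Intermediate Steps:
$L = 45$ ($L = 15 \cdot 3 = 45$)
$\left(U + 20\right) L = \left(-12 + 20\right) 45 = 8 \cdot 45 = 360$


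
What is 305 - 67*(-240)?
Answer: 16385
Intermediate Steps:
305 - 67*(-240) = 305 + 16080 = 16385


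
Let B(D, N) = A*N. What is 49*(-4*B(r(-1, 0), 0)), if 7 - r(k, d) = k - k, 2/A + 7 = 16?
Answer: 0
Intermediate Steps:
A = 2/9 (A = 2/(-7 + 16) = 2/9 ≈ 0.22222)
r(k, d) = 7 (r(k, d) = 7 - (k - k) = 7 - 1*0 = 7 + 0 = 7)
B(D, N) = 2*N/9
49*(-4*B(r(-1, 0), 0)) = 49*(-8*0/9) = 49*(-4*0) = 49*0 = 0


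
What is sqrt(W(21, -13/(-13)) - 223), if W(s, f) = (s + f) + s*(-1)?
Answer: I*sqrt(222) ≈ 14.9*I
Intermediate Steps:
W(s, f) = f (W(s, f) = (f + s) - s = f)
sqrt(W(21, -13/(-13)) - 223) = sqrt(-13/(-13) - 223) = sqrt(-13*(-1/13) - 223) = sqrt(1 - 223) = sqrt(-222) = I*sqrt(222)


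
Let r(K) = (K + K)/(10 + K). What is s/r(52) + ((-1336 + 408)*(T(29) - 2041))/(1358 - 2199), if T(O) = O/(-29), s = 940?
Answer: -638207/377 ≈ -1692.9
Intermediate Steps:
T(O) = -O/29 (T(O) = O*(-1/29) = -O/29)
r(K) = 2*K/(10 + K) (r(K) = (2*K)/(10 + K) = 2*K/(10 + K))
s/r(52) + ((-1336 + 408)*(T(29) - 2041))/(1358 - 2199) = 940/((2*52/(10 + 52))) + ((-1336 + 408)*(-1/29*29 - 2041))/(1358 - 2199) = 940/((2*52/62)) - 928*(-1 - 2041)/(-841) = 940/((2*52*(1/62))) - 928*(-2042)*(-1/841) = 940/(52/31) + 1894976*(-1/841) = 940*(31/52) - 65344/29 = 7285/13 - 65344/29 = -638207/377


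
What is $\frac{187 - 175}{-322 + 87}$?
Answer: $- \frac{12}{235} \approx -0.051064$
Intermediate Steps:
$\frac{187 - 175}{-322 + 87} = \frac{12}{-235} = 12 \left(- \frac{1}{235}\right) = - \frac{12}{235}$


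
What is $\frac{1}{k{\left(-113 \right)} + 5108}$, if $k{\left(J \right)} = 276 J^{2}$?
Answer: $\frac{1}{3529352} \approx 2.8334 \cdot 10^{-7}$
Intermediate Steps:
$\frac{1}{k{\left(-113 \right)} + 5108} = \frac{1}{276 \left(-113\right)^{2} + 5108} = \frac{1}{276 \cdot 12769 + 5108} = \frac{1}{3524244 + 5108} = \frac{1}{3529352}$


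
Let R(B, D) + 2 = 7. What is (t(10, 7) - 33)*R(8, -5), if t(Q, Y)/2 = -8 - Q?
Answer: -345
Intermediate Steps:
t(Q, Y) = -16 - 2*Q (t(Q, Y) = 2*(-8 - Q) = -16 - 2*Q)
R(B, D) = 5 (R(B, D) = -2 + 7 = 5)
(t(10, 7) - 33)*R(8, -5) = ((-16 - 2*10) - 33)*5 = ((-16 - 20) - 33)*5 = (-36 - 33)*5 = -69*5 = -345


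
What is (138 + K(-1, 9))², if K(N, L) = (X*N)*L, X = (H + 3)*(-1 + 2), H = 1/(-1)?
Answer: 14400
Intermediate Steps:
H = -1
X = 2 (X = (-1 + 3)*(-1 + 2) = 2*1 = 2)
K(N, L) = 2*L*N (K(N, L) = (2*N)*L = 2*L*N)
(138 + K(-1, 9))² = (138 + 2*9*(-1))² = (138 - 18)² = 120² = 14400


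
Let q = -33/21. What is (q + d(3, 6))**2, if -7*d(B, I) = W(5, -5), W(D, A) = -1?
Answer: 100/49 ≈ 2.0408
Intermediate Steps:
d(B, I) = 1/7 (d(B, I) = -1/7*(-1) = 1/7)
q = -11/7 (q = -33*1/21 = -11/7 ≈ -1.5714)
(q + d(3, 6))**2 = (-11/7 + 1/7)**2 = (-10/7)**2 = 100/49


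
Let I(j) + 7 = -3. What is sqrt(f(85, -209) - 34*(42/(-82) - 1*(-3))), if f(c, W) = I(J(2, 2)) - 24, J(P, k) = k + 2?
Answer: I*sqrt(199342)/41 ≈ 10.89*I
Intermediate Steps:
J(P, k) = 2 + k
I(j) = -10 (I(j) = -7 - 3 = -10)
f(c, W) = -34 (f(c, W) = -10 - 24 = -34)
sqrt(f(85, -209) - 34*(42/(-82) - 1*(-3))) = sqrt(-34 - 34*(42/(-82) - 1*(-3))) = sqrt(-34 - 34*(42*(-1/82) + 3)) = sqrt(-34 - 34*(-21/41 + 3)) = sqrt(-34 - 34*102/41) = sqrt(-34 - 3468/41) = sqrt(-4862/41) = I*sqrt(199342)/41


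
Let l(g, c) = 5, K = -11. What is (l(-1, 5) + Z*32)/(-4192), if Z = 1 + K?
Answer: 315/4192 ≈ 0.075143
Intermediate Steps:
Z = -10 (Z = 1 - 11 = -10)
(l(-1, 5) + Z*32)/(-4192) = (5 - 10*32)/(-4192) = (5 - 320)*(-1/4192) = -315*(-1/4192) = 315/4192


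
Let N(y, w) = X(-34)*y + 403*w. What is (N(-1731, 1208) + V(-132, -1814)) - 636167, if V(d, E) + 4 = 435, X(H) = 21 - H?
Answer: -244117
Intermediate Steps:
V(d, E) = 431 (V(d, E) = -4 + 435 = 431)
N(y, w) = 55*y + 403*w (N(y, w) = (21 - 1*(-34))*y + 403*w = (21 + 34)*y + 403*w = 55*y + 403*w)
(N(-1731, 1208) + V(-132, -1814)) - 636167 = ((55*(-1731) + 403*1208) + 431) - 636167 = ((-95205 + 486824) + 431) - 636167 = (391619 + 431) - 636167 = 392050 - 636167 = -244117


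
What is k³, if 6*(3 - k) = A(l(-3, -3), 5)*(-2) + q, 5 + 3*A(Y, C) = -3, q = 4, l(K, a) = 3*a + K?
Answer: 2197/729 ≈ 3.0137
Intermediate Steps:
l(K, a) = K + 3*a
A(Y, C) = -8/3 (A(Y, C) = -5/3 + (⅓)*(-3) = -5/3 - 1 = -8/3)
k = 13/9 (k = 3 - (-8/3*(-2) + 4)/6 = 3 - (16/3 + 4)/6 = 3 - ⅙*28/3 = 3 - 14/9 = 13/9 ≈ 1.4444)
k³ = (13/9)³ = 2197/729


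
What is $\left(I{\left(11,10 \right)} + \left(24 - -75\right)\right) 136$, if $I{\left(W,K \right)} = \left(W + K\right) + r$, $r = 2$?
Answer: $16592$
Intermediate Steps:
$I{\left(W,K \right)} = 2 + K + W$ ($I{\left(W,K \right)} = \left(W + K\right) + 2 = \left(K + W\right) + 2 = 2 + K + W$)
$\left(I{\left(11,10 \right)} + \left(24 - -75\right)\right) 136 = \left(\left(2 + 10 + 11\right) + \left(24 - -75\right)\right) 136 = \left(23 + \left(24 + 75\right)\right) 136 = \left(23 + 99\right) 136 = 122 \cdot 136 = 16592$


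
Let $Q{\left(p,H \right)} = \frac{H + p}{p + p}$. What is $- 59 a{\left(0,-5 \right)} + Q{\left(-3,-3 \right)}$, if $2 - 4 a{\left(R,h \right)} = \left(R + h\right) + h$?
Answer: $-176$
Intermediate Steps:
$a{\left(R,h \right)} = \frac{1}{2} - \frac{h}{2} - \frac{R}{4}$ ($a{\left(R,h \right)} = \frac{1}{2} - \frac{\left(R + h\right) + h}{4} = \frac{1}{2} - \frac{R + 2 h}{4} = \frac{1}{2} - \left(\frac{h}{2} + \frac{R}{4}\right) = \frac{1}{2} - \frac{h}{2} - \frac{R}{4}$)
$Q{\left(p,H \right)} = \frac{H + p}{2 p}$
$- 59 a{\left(0,-5 \right)} + Q{\left(-3,-3 \right)} = - 59 \left(\frac{1}{2} - - \frac{5}{2} - 0\right) + \frac{-3 - 3}{2 \left(-3\right)} = - 59 \left(\frac{1}{2} + \frac{5}{2} + 0\right) + \frac{1}{2} \left(- \frac{1}{3}\right) \left(-6\right) = \left(-59\right) 3 + 1 = -177 + 1 = -176$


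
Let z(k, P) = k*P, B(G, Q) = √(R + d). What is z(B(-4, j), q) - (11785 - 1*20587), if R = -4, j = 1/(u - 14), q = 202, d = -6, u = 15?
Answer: 8802 + 202*I*√10 ≈ 8802.0 + 638.78*I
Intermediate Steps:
j = 1 (j = 1/(15 - 14) = 1/1 = 1)
B(G, Q) = I*√10 (B(G, Q) = √(-4 - 6) = √(-10) = I*√10)
z(k, P) = P*k
z(B(-4, j), q) - (11785 - 1*20587) = 202*(I*√10) - (11785 - 1*20587) = 202*I*√10 - (11785 - 20587) = 202*I*√10 - 1*(-8802) = 202*I*√10 + 8802 = 8802 + 202*I*√10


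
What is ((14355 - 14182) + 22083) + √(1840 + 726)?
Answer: 22256 + √2566 ≈ 22307.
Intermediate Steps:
((14355 - 14182) + 22083) + √(1840 + 726) = (173 + 22083) + √2566 = 22256 + √2566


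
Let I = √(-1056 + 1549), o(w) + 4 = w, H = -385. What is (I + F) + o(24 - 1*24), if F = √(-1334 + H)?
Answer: -4 + √493 + 3*I*√191 ≈ 18.204 + 41.461*I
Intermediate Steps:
o(w) = -4 + w
I = √493 ≈ 22.204
F = 3*I*√191 (F = √(-1334 - 385) = √(-1719) = 3*I*√191 ≈ 41.461*I)
(I + F) + o(24 - 1*24) = (√493 + 3*I*√191) + (-4 + (24 - 1*24)) = (√493 + 3*I*√191) + (-4 + (24 - 24)) = (√493 + 3*I*√191) + (-4 + 0) = (√493 + 3*I*√191) - 4 = -4 + √493 + 3*I*√191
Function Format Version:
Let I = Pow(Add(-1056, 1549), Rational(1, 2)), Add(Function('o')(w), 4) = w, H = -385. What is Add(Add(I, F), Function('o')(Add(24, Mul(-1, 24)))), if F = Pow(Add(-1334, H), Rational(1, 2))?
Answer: Add(-4, Pow(493, Rational(1, 2)), Mul(3, I, Pow(191, Rational(1, 2)))) ≈ Add(18.204, Mul(41.461, I))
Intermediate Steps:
Function('o')(w) = Add(-4, w)
I = Pow(493, Rational(1, 2)) ≈ 22.204
F = Mul(3, I, Pow(191, Rational(1, 2))) (F = Pow(Add(-1334, -385), Rational(1, 2)) = Pow(-1719, Rational(1, 2)) = Mul(3, I, Pow(191, Rational(1, 2))) ≈ Mul(41.461, I))
Add(Add(I, F), Function('o')(Add(24, Mul(-1, 24)))) = Add(Add(Pow(493, Rational(1, 2)), Mul(3, I, Pow(191, Rational(1, 2)))), Add(-4, Add(24, Mul(-1, 24)))) = Add(Add(Pow(493, Rational(1, 2)), Mul(3, I, Pow(191, Rational(1, 2)))), Add(-4, Add(24, -24))) = Add(Add(Pow(493, Rational(1, 2)), Mul(3, I, Pow(191, Rational(1, 2)))), Add(-4, 0)) = Add(Add(Pow(493, Rational(1, 2)), Mul(3, I, Pow(191, Rational(1, 2)))), -4) = Add(-4, Pow(493, Rational(1, 2)), Mul(3, I, Pow(191, Rational(1, 2))))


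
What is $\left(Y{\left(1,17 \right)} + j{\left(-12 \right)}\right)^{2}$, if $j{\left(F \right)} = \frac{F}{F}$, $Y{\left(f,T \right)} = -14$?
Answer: $169$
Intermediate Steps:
$j{\left(F \right)} = 1$
$\left(Y{\left(1,17 \right)} + j{\left(-12 \right)}\right)^{2} = \left(-14 + 1\right)^{2} = \left(-13\right)^{2} = 169$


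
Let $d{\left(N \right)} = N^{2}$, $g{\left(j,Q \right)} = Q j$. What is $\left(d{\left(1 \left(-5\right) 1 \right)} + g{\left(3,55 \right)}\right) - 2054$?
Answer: $-1864$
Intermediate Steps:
$\left(d{\left(1 \left(-5\right) 1 \right)} + g{\left(3,55 \right)}\right) - 2054 = \left(\left(1 \left(-5\right) 1\right)^{2} + 55 \cdot 3\right) - 2054 = \left(\left(\left(-5\right) 1\right)^{2} + 165\right) - 2054 = \left(\left(-5\right)^{2} + 165\right) - 2054 = \left(25 + 165\right) - 2054 = 190 - 2054 = -1864$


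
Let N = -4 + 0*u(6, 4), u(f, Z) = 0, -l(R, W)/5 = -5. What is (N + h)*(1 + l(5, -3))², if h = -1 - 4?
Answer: -6084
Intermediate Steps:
l(R, W) = 25 (l(R, W) = -5*(-5) = 25)
h = -5
N = -4 (N = -4 + 0*0 = -4 + 0 = -4)
(N + h)*(1 + l(5, -3))² = (-4 - 5)*(1 + 25)² = -9*26² = -9*676 = -6084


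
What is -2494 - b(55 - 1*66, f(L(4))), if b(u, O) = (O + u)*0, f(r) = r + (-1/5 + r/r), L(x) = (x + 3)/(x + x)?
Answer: -2494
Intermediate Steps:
L(x) = (3 + x)/(2*x) (L(x) = (3 + x)/((2*x)) = (3 + x)*(1/(2*x)) = (3 + x)/(2*x))
f(r) = ⅘ + r (f(r) = r + (-1*⅕ + 1) = r + (-⅕ + 1) = r + ⅘ = ⅘ + r)
b(u, O) = 0
-2494 - b(55 - 1*66, f(L(4))) = -2494 - 1*0 = -2494 + 0 = -2494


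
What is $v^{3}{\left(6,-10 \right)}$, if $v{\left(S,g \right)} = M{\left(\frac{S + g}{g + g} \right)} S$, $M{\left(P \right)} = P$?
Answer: $\frac{216}{125} \approx 1.728$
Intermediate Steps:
$v{\left(S,g \right)} = \frac{S \left(S + g\right)}{2 g}$ ($v{\left(S,g \right)} = \frac{S + g}{g + g} S = \frac{S + g}{2 g} S = \frac{S \left(S + g\right)}{2 g}$)
$v^{3}{\left(6,-10 \right)} = \left(\frac{1}{2} \cdot 6 \frac{1}{-10} \left(6 - 10\right)\right)^{3} = \left(\frac{1}{2} \cdot 6 \left(- \frac{1}{10}\right) \left(-4\right)\right)^{3} = \left(\frac{6}{5}\right)^{3} = \frac{216}{125}$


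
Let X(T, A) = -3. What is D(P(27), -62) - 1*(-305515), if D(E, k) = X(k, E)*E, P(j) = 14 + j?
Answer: 305392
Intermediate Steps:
D(E, k) = -3*E
D(P(27), -62) - 1*(-305515) = -3*(14 + 27) - 1*(-305515) = -3*41 + 305515 = -123 + 305515 = 305392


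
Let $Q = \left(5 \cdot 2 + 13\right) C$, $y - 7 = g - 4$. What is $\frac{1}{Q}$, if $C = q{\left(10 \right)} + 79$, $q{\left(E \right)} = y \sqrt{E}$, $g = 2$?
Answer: $\frac{79}{137793} - \frac{5 \sqrt{10}}{137793} \approx 0.00045858$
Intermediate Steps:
$y = 5$ ($y = 7 + \left(2 - 4\right) = 7 - 2 = 5$)
$q{\left(E \right)} = 5 \sqrt{E}$
$C = 79 + 5 \sqrt{10}$ ($C = 5 \sqrt{10} + 79 = 79 + 5 \sqrt{10} \approx 94.811$)
$Q = 1817 + 115 \sqrt{10}$ ($Q = \left(5 \cdot 2 + 13\right) \left(79 + 5 \sqrt{10}\right) = \left(10 + 13\right) \left(79 + 5 \sqrt{10}\right) = 23 \left(79 + 5 \sqrt{10}\right) = 1817 + 115 \sqrt{10} \approx 2180.7$)
$\frac{1}{Q} = \frac{1}{1817 + 115 \sqrt{10}}$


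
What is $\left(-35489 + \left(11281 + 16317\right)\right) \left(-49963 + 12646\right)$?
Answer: $294468447$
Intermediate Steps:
$\left(-35489 + \left(11281 + 16317\right)\right) \left(-49963 + 12646\right) = \left(-35489 + 27598\right) \left(-37317\right) = \left(-7891\right) \left(-37317\right) = 294468447$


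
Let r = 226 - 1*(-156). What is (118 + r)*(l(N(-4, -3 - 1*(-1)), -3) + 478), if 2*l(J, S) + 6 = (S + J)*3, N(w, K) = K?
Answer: 233750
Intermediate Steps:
r = 382 (r = 226 + 156 = 382)
l(J, S) = -3 + 3*J/2 + 3*S/2 (l(J, S) = -3 + ((S + J)*3)/2 = -3 + ((J + S)*3)/2 = -3 + (3*J + 3*S)/2 = -3 + (3*J/2 + 3*S/2) = -3 + 3*J/2 + 3*S/2)
(118 + r)*(l(N(-4, -3 - 1*(-1)), -3) + 478) = (118 + 382)*((-3 + 3*(-3 - 1*(-1))/2 + (3/2)*(-3)) + 478) = 500*((-3 + 3*(-3 + 1)/2 - 9/2) + 478) = 500*((-3 + (3/2)*(-2) - 9/2) + 478) = 500*((-3 - 3 - 9/2) + 478) = 500*(-21/2 + 478) = 500*(935/2) = 233750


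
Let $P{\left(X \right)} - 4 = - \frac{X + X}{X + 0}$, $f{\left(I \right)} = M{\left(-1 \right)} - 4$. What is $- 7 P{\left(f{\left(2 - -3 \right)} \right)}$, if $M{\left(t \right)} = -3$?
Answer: $-14$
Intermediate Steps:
$f{\left(I \right)} = -7$ ($f{\left(I \right)} = -3 - 4 = -7$)
$P{\left(X \right)} = 2$ ($P{\left(X \right)} = 4 - \frac{X + X}{X + 0} = 4 - \frac{2 X}{X} = 4 - 2 = 2$)
$- 7 P{\left(f{\left(2 - -3 \right)} \right)} = \left(-7\right) 2 = -14$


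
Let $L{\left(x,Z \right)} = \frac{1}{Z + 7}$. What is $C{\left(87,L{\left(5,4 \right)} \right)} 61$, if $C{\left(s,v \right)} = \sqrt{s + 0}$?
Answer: $61 \sqrt{87} \approx 568.97$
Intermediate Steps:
$L{\left(x,Z \right)} = \frac{1}{7 + Z}$
$C{\left(s,v \right)} = \sqrt{s}$
$C{\left(87,L{\left(5,4 \right)} \right)} 61 = \sqrt{87} \cdot 61 = 61 \sqrt{87}$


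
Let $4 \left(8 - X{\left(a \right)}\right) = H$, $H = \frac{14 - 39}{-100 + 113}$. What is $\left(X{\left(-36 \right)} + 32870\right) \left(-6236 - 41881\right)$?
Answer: $- \frac{82264720677}{52} \approx -1.582 \cdot 10^{9}$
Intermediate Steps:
$H = - \frac{25}{13} \approx -1.9231$
$X{\left(a \right)} = \frac{441}{52}$ ($X{\left(a \right)} = 8 - - \frac{25}{52} = 8 + \frac{25}{52} = \frac{441}{52}$)
$\left(X{\left(-36 \right)} + 32870\right) \left(-6236 - 41881\right) = \left(\frac{441}{52} + 32870\right) \left(-6236 - 41881\right) = \frac{1709681}{52} \left(-48117\right) = - \frac{82264720677}{52}$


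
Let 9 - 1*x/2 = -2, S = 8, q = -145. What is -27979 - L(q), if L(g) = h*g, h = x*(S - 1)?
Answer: -5649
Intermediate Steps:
x = 22 (x = 18 - 2*(-2) = 18 + 4 = 22)
h = 154 (h = 22*(8 - 1) = 22*7 = 154)
L(g) = 154*g
-27979 - L(q) = -27979 - 154*(-145) = -27979 - 1*(-22330) = -27979 + 22330 = -5649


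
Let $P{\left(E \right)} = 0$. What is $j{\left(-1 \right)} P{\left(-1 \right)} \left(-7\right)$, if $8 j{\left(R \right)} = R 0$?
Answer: $0$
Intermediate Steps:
$j{\left(R \right)} = 0$ ($j{\left(R \right)} = \frac{R 0}{8} = \frac{1}{8} \cdot 0 = 0$)
$j{\left(-1 \right)} P{\left(-1 \right)} \left(-7\right) = 0 \cdot 0 \left(-7\right) = 0 \left(-7\right) = 0$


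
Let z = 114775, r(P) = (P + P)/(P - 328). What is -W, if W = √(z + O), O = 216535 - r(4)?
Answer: -4*√1677257/9 ≈ -575.60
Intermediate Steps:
r(P) = 2*P/(-328 + P) (r(P) = (2*P)/(-328 + P) = 2*P/(-328 + P))
O = 17539337/81 (O = 216535 - 2*4/(-328 + 4) = 216535 - 2*4/(-324) = 216535 - 2*4*(-1)/324 = 216535 - 1*(-2/81) = 216535 + 2/81 = 17539337/81 ≈ 2.1654e+5)
W = 4*√1677257/9 (W = √(114775 + 17539337/81) = √(26836112/81) = 4*√1677257/9 ≈ 575.60)
-W = -4*√1677257/9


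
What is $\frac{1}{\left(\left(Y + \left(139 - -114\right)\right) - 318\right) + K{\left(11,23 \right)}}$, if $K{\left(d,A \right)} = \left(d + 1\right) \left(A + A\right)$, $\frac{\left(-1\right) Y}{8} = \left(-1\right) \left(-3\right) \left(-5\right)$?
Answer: $\frac{1}{607} \approx 0.0016474$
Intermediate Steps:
$Y = 120$ ($Y = - 8 \left(-1\right) \left(-3\right) \left(-5\right) = - 8 \cdot 3 \left(-5\right) = \left(-8\right) \left(-15\right) = 120$)
$K{\left(d,A \right)} = 2 A \left(1 + d\right)$ ($K{\left(d,A \right)} = \left(1 + d\right) 2 A = 2 A \left(1 + d\right)$)
$\frac{1}{\left(\left(Y + \left(139 - -114\right)\right) - 318\right) + K{\left(11,23 \right)}} = \frac{1}{\left(\left(120 + \left(139 - -114\right)\right) - 318\right) + 2 \cdot 23 \left(1 + 11\right)} = \frac{1}{\left(\left(120 + \left(139 + 114\right)\right) - 318\right) + 2 \cdot 23 \cdot 12} = \frac{1}{\left(\left(120 + 253\right) - 318\right) + 552} = \frac{1}{\left(373 - 318\right) + 552} = \frac{1}{55 + 552} = \frac{1}{607}$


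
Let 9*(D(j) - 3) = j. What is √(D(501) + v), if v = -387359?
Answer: I*√3485703/3 ≈ 622.33*I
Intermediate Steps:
D(j) = 3 + j/9
√(D(501) + v) = √((3 + (⅑)*501) - 387359) = √((3 + 167/3) - 387359) = √(176/3 - 387359) = √(-1161901/3) = I*√3485703/3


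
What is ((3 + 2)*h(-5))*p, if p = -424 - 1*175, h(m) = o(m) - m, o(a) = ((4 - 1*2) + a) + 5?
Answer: -20965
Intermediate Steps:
o(a) = 7 + a (o(a) = ((4 - 2) + a) + 5 = (2 + a) + 5 = 7 + a)
h(m) = 7 (h(m) = (7 + m) - m = 7)
p = -599 (p = -424 - 175 = -599)
((3 + 2)*h(-5))*p = ((3 + 2)*7)*(-599) = (5*7)*(-599) = 35*(-599) = -20965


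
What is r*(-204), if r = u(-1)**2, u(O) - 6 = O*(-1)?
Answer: -9996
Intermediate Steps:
u(O) = 6 - O (u(O) = 6 + O*(-1) = 6 - O)
r = 49 (r = (6 - 1*(-1))**2 = (6 + 1)**2 = 7**2 = 49)
r*(-204) = 49*(-204) = -9996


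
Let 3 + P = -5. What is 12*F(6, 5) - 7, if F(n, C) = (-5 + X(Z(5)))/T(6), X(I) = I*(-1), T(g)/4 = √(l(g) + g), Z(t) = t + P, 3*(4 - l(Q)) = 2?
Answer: -7 - 3*√21/7 ≈ -8.9640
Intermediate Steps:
l(Q) = 10/3 (l(Q) = 4 - ⅓*2 = 4 - ⅔ = 10/3)
P = -8 (P = -3 - 5 = -8)
Z(t) = -8 + t (Z(t) = t - 8 = -8 + t)
T(g) = 4*√(10/3 + g)
X(I) = -I
F(n, C) = -√21/28 (F(n, C) = (-5 - (-8 + 5))/((4*√(30 + 9*6)/3)) = (-5 - 1*(-3))/((4*√(30 + 54)/3)) = (-5 + 3)/((4*√84/3)) = -2*√21/56 = -√21/28)
12*F(6, 5) - 7 = 12*(-√21/28) - 7 = -3*√21/7 - 7 = -7 - 3*√21/7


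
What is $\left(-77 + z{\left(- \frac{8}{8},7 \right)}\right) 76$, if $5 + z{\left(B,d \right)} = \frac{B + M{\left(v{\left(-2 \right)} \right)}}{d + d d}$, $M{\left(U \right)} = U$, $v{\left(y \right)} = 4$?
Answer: $- \frac{87191}{14} \approx -6227.9$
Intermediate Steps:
$z{\left(B,d \right)} = -5 + \frac{4 + B}{d + d^{2}}$ ($z{\left(B,d \right)} = -5 + \frac{B + 4}{d + d d} = -5 + \frac{4 + B}{d + d^{2}}$)
$\left(-77 + z{\left(- \frac{8}{8},7 \right)}\right) 76 = \left(-77 + \frac{4 - \frac{8}{8} - 35 - 5 \cdot 7^{2}}{7 \left(1 + 7\right)}\right) 76 = \left(-77 + \frac{4 - 1 - 35 - 245}{7 \cdot 8}\right) 76 = \left(-77 + \frac{1}{7} \cdot \frac{1}{8} \left(4 - 1 - 35 - 245\right)\right) 76 = \left(-77 + \frac{1}{7} \cdot \frac{1}{8} \left(-277\right)\right) 76 = \left(-77 - \frac{277}{56}\right) 76 = \left(- \frac{4589}{56}\right) 76 = - \frac{87191}{14}$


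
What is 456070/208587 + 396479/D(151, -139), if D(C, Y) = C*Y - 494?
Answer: -24300871121/1493691507 ≈ -16.269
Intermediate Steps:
D(C, Y) = -494 + C*Y
456070/208587 + 396479/D(151, -139) = 456070/208587 + 396479/(-494 + 151*(-139)) = 456070*(1/208587) + 396479/(-494 - 20989) = 456070/208587 + 396479/(-21483) = 456070/208587 + 396479*(-1/21483) = 456070/208587 - 396479/21483 = -24300871121/1493691507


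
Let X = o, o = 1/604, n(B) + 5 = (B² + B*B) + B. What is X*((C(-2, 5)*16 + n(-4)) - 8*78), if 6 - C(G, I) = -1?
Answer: -489/604 ≈ -0.80960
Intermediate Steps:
C(G, I) = 7 (C(G, I) = 6 - 1*(-1) = 6 + 1 = 7)
n(B) = -5 + B + 2*B² (n(B) = -5 + ((B² + B*B) + B) = -5 + ((B² + B²) + B) = -5 + (2*B² + B) = -5 + (B + 2*B²) = -5 + B + 2*B²)
o = 1/604 ≈ 0.0016556
X = 1/604 ≈ 0.0016556
X*((C(-2, 5)*16 + n(-4)) - 8*78) = ((7*16 + (-5 - 4 + 2*(-4)²)) - 8*78)/604 = ((112 + (-5 - 4 + 2*16)) - 624)/604 = ((112 + (-5 - 4 + 32)) - 624)/604 = ((112 + 23) - 624)/604 = (135 - 624)/604 = (1/604)*(-489) = -489/604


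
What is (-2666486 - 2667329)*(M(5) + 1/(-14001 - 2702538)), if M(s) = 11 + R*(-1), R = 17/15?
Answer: -47654407933399/905513 ≈ -5.2627e+7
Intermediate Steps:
R = 17/15 (R = 17*(1/15) = 17/15 ≈ 1.1333)
M(s) = 148/15 (M(s) = 11 + (17/15)*(-1) = 11 - 17/15 = 148/15)
(-2666486 - 2667329)*(M(5) + 1/(-14001 - 2702538)) = (-2666486 - 2667329)*(148/15 + 1/(-14001 - 2702538)) = -5333815*(148/15 + 1/(-2716539)) = -5333815*(148/15 - 1/2716539) = -5333815*44671973/4527565 = -47654407933399/905513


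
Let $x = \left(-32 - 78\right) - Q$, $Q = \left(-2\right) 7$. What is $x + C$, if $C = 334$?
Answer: $238$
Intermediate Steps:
$Q = -14$
$x = -96$ ($x = \left(-32 - 78\right) - -14 = \left(-32 - 78\right) + 14 = -110 + 14 = -96$)
$x + C = -96 + 334 = 238$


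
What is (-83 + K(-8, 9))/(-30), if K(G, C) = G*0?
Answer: 83/30 ≈ 2.7667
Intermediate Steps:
K(G, C) = 0
(-83 + K(-8, 9))/(-30) = (-83 + 0)/(-30) = -83*(-1/30) = 83/30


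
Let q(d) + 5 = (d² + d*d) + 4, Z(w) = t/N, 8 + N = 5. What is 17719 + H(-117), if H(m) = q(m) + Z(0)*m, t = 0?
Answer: 45096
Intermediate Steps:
N = -3 (N = -8 + 5 = -3)
Z(w) = 0 (Z(w) = 0/(-3) = 0*(-⅓) = 0)
q(d) = -1 + 2*d² (q(d) = -5 + ((d² + d*d) + 4) = -5 + ((d² + d²) + 4) = -5 + (2*d² + 4) = -5 + (4 + 2*d²) = -1 + 2*d²)
H(m) = -1 + 2*m² (H(m) = (-1 + 2*m²) + 0*m = (-1 + 2*m²) + 0 = -1 + 2*m²)
17719 + H(-117) = 17719 + (-1 + 2*(-117)²) = 17719 + (-1 + 2*13689) = 17719 + (-1 + 27378) = 17719 + 27377 = 45096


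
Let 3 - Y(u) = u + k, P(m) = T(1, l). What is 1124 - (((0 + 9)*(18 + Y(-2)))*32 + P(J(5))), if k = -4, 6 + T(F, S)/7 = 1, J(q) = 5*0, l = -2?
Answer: -6617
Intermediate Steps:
J(q) = 0
T(F, S) = -35 (T(F, S) = -42 + 7*1 = -42 + 7 = -35)
P(m) = -35
Y(u) = 7 - u (Y(u) = 3 - (u - 4) = 3 - (-4 + u) = 3 + (4 - u) = 7 - u)
1124 - (((0 + 9)*(18 + Y(-2)))*32 + P(J(5))) = 1124 - (((0 + 9)*(18 + (7 - 1*(-2))))*32 - 35) = 1124 - ((9*(18 + (7 + 2)))*32 - 35) = 1124 - ((9*(18 + 9))*32 - 35) = 1124 - ((9*27)*32 - 35) = 1124 - (243*32 - 35) = 1124 - (7776 - 35) = 1124 - 1*7741 = 1124 - 7741 = -6617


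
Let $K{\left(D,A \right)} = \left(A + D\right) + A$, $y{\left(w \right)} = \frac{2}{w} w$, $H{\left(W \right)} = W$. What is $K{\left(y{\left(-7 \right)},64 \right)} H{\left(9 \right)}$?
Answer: $1170$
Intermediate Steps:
$y{\left(w \right)} = 2$
$K{\left(D,A \right)} = D + 2 A$
$K{\left(y{\left(-7 \right)},64 \right)} H{\left(9 \right)} = \left(2 + 2 \cdot 64\right) 9 = \left(2 + 128\right) 9 = 130 \cdot 9 = 1170$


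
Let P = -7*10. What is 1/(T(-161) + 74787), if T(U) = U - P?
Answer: 1/74696 ≈ 1.3388e-5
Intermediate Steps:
P = -70
T(U) = 70 + U (T(U) = U - 1*(-70) = U + 70 = 70 + U)
1/(T(-161) + 74787) = 1/((70 - 161) + 74787) = 1/(-91 + 74787) = 1/74696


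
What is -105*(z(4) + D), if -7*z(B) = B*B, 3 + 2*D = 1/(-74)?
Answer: 58935/148 ≈ 398.21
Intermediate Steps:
D = -223/148 (D = -3/2 + (½)/(-74) = -3/2 + (½)*(-1/74) = -3/2 - 1/148 = -223/148 ≈ -1.5068)
z(B) = -B²/7 (z(B) = -B*B/7 = -B²/7)
-105*(z(4) + D) = -105*(-⅐*4² - 223/148) = -105*(-⅐*16 - 223/148) = -105*(-16/7 - 223/148) = -105*(-3929/1036) = 58935/148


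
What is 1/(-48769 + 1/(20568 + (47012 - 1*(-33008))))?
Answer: -100588/4905576171 ≈ -2.0505e-5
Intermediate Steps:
1/(-48769 + 1/(20568 + (47012 - 1*(-33008)))) = 1/(-48769 + 1/(20568 + (47012 + 33008))) = 1/(-48769 + 1/(20568 + 80020)) = 1/(-48769 + 1/100588) = 1/(-4905576171/100588) = -100588/4905576171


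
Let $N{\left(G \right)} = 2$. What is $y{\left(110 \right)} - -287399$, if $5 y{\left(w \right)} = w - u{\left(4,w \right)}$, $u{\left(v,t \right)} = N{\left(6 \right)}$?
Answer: $\frac{1437103}{5} \approx 2.8742 \cdot 10^{5}$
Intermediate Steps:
$u{\left(v,t \right)} = 2$
$y{\left(w \right)} = - \frac{2}{5} + \frac{w}{5}$ ($y{\left(w \right)} = \frac{w - 2}{5} = \frac{-2 + w}{5} = - \frac{2}{5} + \frac{w}{5}$)
$y{\left(110 \right)} - -287399 = \left(- \frac{2}{5} + \frac{1}{5} \cdot 110\right) - -287399 = \left(- \frac{2}{5} + 22\right) + 287399 = \frac{108}{5} + 287399 = \frac{1437103}{5}$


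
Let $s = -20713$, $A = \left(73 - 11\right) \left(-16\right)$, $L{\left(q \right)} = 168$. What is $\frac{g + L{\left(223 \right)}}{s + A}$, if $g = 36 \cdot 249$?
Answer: $- \frac{3044}{7235} \approx -0.42073$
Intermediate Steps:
$A = -992$ ($A = 62 \left(-16\right) = -992$)
$g = 8964$
$\frac{g + L{\left(223 \right)}}{s + A} = \frac{8964 + 168}{-20713 - 992} = \frac{9132}{-21705} = 9132 \left(- \frac{1}{21705}\right) = - \frac{3044}{7235}$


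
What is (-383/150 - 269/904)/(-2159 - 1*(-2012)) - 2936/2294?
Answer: -2058466289/1633098600 ≈ -1.2605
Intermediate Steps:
(-383/150 - 269/904)/(-2159 - 1*(-2012)) - 2936/2294 = (-383*1/150 - 269*1/904)/(-2159 + 2012) - 2936*1/2294 = (-383/150 - 269/904)/(-147) - 1468/1147 = -193291/67800*(-1/147) - 1468/1147 = 27613/1423800 - 1468/1147 = -2058466289/1633098600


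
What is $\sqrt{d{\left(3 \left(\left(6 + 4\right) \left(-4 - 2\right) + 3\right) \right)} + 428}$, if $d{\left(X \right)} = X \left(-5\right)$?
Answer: $\sqrt{1283} \approx 35.819$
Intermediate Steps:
$d{\left(X \right)} = - 5 X$
$\sqrt{d{\left(3 \left(\left(6 + 4\right) \left(-4 - 2\right) + 3\right) \right)} + 428} = \sqrt{- 5 \cdot 3 \left(\left(6 + 4\right) \left(-4 - 2\right) + 3\right) + 428} = \sqrt{- 5 \cdot 3 \left(10 \left(-6\right) + 3\right) + 428} = \sqrt{- 5 \cdot 3 \left(-60 + 3\right) + 428} = \sqrt{- 5 \cdot 3 \left(-57\right) + 428} = \sqrt{\left(-5\right) \left(-171\right) + 428} = \sqrt{855 + 428} = \sqrt{1283}$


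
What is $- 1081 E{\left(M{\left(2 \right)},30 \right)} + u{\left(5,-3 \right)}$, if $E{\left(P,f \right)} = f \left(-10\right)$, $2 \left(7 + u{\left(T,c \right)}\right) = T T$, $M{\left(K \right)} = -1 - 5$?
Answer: $\frac{648611}{2} \approx 3.2431 \cdot 10^{5}$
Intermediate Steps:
$M{\left(K \right)} = -6$
$u{\left(T,c \right)} = -7 + \frac{T^{2}}{2}$ ($u{\left(T,c \right)} = -7 + \frac{T T}{2} = -7 + \frac{T^{2}}{2}$)
$E{\left(P,f \right)} = - 10 f$
$- 1081 E{\left(M{\left(2 \right)},30 \right)} + u{\left(5,-3 \right)} = - 1081 \left(\left(-10\right) 30\right) - \left(7 - \frac{5^{2}}{2}\right) = \left(-1081\right) \left(-300\right) + \left(-7 + \frac{1}{2} \cdot 25\right) = 324300 + \left(-7 + \frac{25}{2}\right) = 324300 + \frac{11}{2} = \frac{648611}{2}$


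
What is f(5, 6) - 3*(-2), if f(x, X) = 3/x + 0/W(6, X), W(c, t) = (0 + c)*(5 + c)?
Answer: 33/5 ≈ 6.6000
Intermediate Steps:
W(c, t) = c*(5 + c)
f(x, X) = 3/x (f(x, X) = 3/x + 0/((6*(5 + 6))) = 3/x + 0/((6*11)) = 3/x + 0/66 = 3/x + 0*(1/66) = 3/x + 0 = 3/x)
f(5, 6) - 3*(-2) = 3/5 - 3*(-2) = 3*(1/5) + 6 = 3/5 + 6 = 33/5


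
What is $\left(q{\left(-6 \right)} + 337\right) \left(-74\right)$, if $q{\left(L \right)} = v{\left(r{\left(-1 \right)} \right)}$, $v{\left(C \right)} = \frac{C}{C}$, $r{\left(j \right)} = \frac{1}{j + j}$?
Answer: $-25012$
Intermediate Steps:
$r{\left(j \right)} = \frac{1}{2 j}$
$v{\left(C \right)} = 1$
$q{\left(L \right)} = 1$
$\left(q{\left(-6 \right)} + 337\right) \left(-74\right) = \left(1 + 337\right) \left(-74\right) = 338 \left(-74\right) = -25012$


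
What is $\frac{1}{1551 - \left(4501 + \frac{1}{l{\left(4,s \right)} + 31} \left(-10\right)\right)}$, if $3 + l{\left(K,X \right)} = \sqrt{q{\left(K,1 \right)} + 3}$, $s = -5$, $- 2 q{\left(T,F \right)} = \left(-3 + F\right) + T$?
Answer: $- \frac{115331}{340185155} + \frac{\sqrt{2}}{680370310} \approx -0.00033902$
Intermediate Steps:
$q{\left(T,F \right)} = \frac{3}{2} - \frac{F}{2} - \frac{T}{2}$ ($q{\left(T,F \right)} = - \frac{\left(-3 + F\right) + T}{2} = - \frac{-3 + F + T}{2} = \frac{3}{2} - \frac{F}{2} - \frac{T}{2}$)
$l{\left(K,X \right)} = -3 + \sqrt{4 - \frac{K}{2}}$ ($l{\left(K,X \right)} = -3 + \sqrt{\left(\frac{3}{2} - \frac{1}{2} - \frac{K}{2}\right) + 3} = -3 + \sqrt{\left(1 - \frac{K}{2}\right) + 3} = -3 + \sqrt{4 - \frac{K}{2}}$)
$\frac{1}{1551 - \left(4501 + \frac{1}{l{\left(4,s \right)} + 31} \left(-10\right)\right)} = \frac{1}{1551 - \left(4501 + \frac{1}{\left(-3 + \frac{\sqrt{16 - 8}}{2}\right) + 31} \left(-10\right)\right)} = \frac{1}{1551 - \left(4501 + \frac{1}{\left(-3 + \frac{\sqrt{8}}{2}\right) + 31} \left(-10\right)\right)} = \frac{1}{1551 - \left(4501 + \frac{1}{\left(-3 + \frac{2 \sqrt{2}}{2}\right) + 31} \left(-10\right)\right)} = \frac{1}{1551 - \left(4501 + \frac{1}{\left(-3 + \sqrt{2}\right) + 31} \left(-10\right)\right)} = \frac{1}{1551 - \left(4501 + \frac{1}{28 + \sqrt{2}} \left(-10\right)\right)} = \frac{1}{1551 - \left(4501 - \frac{10}{28 + \sqrt{2}}\right)} = \frac{1}{-2950 + \frac{10}{28 + \sqrt{2}}}$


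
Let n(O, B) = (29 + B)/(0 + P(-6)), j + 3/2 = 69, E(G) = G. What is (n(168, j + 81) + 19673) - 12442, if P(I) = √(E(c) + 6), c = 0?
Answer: 7231 + 355*√6/12 ≈ 7303.5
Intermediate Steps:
j = 135/2 (j = -3/2 + 69 = 135/2 ≈ 67.500)
P(I) = √6 (P(I) = √(0 + 6) = √6)
n(O, B) = √6*(29 + B)/6 (n(O, B) = (29 + B)/(0 + √6) = (29 + B)/(√6) = (29 + B)*(√6/6) = √6*(29 + B)/6)
(n(168, j + 81) + 19673) - 12442 = (√6*(29 + (135/2 + 81))/6 + 19673) - 12442 = (√6*(29 + 297/2)/6 + 19673) - 12442 = ((⅙)*√6*(355/2) + 19673) - 12442 = (355*√6/12 + 19673) - 12442 = (19673 + 355*√6/12) - 12442 = 7231 + 355*√6/12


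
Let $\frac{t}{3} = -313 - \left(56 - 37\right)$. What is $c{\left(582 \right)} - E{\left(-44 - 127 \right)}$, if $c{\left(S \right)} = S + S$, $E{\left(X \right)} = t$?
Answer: $2160$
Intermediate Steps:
$t = -996$ ($t = 3 \left(-313 - \left(56 - 37\right)\right) = 3 \left(-313 - 19\right) = 3 \left(-332\right) = -996$)
$E{\left(X \right)} = -996$
$c{\left(S \right)} = 2 S$
$c{\left(582 \right)} - E{\left(-44 - 127 \right)} = 2 \cdot 582 - -996 = 1164 + 996 = 2160$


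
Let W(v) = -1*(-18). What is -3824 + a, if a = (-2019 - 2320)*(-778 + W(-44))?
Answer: 3293816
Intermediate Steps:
W(v) = 18
a = 3297640 (a = (-2019 - 2320)*(-778 + 18) = -4339*(-760) = 3297640)
-3824 + a = -3824 + 3297640 = 3293816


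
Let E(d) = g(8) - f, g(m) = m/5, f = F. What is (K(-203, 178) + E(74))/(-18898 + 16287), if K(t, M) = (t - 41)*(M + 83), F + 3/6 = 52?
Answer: 637339/26110 ≈ 24.410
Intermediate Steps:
F = 103/2 (F = -1/2 + 52 = 103/2 ≈ 51.500)
f = 103/2 ≈ 51.500
K(t, M) = (-41 + t)*(83 + M)
g(m) = m/5 (g(m) = m*(1/5) = m/5)
E(d) = -499/10 (E(d) = (1/5)*8 - 1*103/2 = 8/5 - 103/2 = -499/10)
(K(-203, 178) + E(74))/(-18898 + 16287) = ((-3403 - 41*178 + 83*(-203) + 178*(-203)) - 499/10)/(-18898 + 16287) = ((-3403 - 7298 - 16849 - 36134) - 499/10)/(-2611) = (-63684 - 499/10)*(-1/2611) = -637339/10*(-1/2611) = 637339/26110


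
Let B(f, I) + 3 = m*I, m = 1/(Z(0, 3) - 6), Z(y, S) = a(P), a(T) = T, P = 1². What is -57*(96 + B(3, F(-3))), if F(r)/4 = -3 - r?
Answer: -5301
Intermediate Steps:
P = 1
Z(y, S) = 1
F(r) = -12 - 4*r (F(r) = 4*(-3 - r) = -12 - 4*r)
m = -⅕ (m = 1/(1 - 6) = 1/(-5) = -⅕ ≈ -0.20000)
B(f, I) = -3 - I/5
-57*(96 + B(3, F(-3))) = -57*(96 + (-3 - (-12 - 4*(-3))/5)) = -57*(96 + (-3 - (-12 + 12)/5)) = -57*(96 + (-3 - ⅕*0)) = -57*(96 + (-3 + 0)) = -57*(96 - 3) = -57*93 = -5301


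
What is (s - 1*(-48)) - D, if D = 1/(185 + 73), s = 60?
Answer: 27863/258 ≈ 108.00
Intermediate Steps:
D = 1/258 ≈ 0.0038760
(s - 1*(-48)) - D = (60 - 1*(-48)) - 1*1/258 = (60 + 48) - 1/258 = 108 - 1/258 = 27863/258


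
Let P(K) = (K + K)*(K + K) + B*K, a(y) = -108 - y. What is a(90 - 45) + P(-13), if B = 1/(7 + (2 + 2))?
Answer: 5740/11 ≈ 521.82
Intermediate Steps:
B = 1/11 (B = 1/(7 + 4) = 1/11 ≈ 0.090909)
P(K) = 4*K² + K/11 (P(K) = (K + K)*(K + K) + K/11 = (2*K)*(2*K) + K/11 = 4*K² + K/11)
a(90 - 45) + P(-13) = (-108 - (90 - 45)) + (1/11)*(-13)*(1 + 44*(-13)) = (-108 - 1*45) + (1/11)*(-13)*(1 - 572) = (-108 - 45) + (1/11)*(-13)*(-571) = -153 + 7423/11 = 5740/11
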